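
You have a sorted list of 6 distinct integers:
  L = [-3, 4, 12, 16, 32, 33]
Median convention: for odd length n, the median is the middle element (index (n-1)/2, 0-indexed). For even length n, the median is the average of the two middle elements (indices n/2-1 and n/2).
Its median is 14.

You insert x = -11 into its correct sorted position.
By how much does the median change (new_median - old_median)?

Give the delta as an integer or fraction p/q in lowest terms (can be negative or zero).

Old median = 14
After inserting x = -11: new sorted = [-11, -3, 4, 12, 16, 32, 33]
New median = 12
Delta = 12 - 14 = -2

Answer: -2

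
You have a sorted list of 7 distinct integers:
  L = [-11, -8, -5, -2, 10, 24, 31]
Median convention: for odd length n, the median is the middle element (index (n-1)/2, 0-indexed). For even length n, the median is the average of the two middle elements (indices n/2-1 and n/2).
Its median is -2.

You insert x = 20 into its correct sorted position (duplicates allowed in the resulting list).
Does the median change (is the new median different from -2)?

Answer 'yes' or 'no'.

Answer: yes

Derivation:
Old median = -2
Insert x = 20
New median = 4
Changed? yes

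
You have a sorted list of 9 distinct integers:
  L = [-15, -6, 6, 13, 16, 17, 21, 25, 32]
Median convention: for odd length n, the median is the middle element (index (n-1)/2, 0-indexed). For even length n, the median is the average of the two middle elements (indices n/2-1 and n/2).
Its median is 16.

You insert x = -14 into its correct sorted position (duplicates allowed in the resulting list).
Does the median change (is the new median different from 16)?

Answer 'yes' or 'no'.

Answer: yes

Derivation:
Old median = 16
Insert x = -14
New median = 29/2
Changed? yes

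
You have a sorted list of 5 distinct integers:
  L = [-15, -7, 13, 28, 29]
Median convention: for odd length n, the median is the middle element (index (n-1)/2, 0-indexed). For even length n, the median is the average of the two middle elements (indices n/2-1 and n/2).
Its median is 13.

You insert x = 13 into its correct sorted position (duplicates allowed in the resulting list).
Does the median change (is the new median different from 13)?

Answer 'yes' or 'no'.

Answer: no

Derivation:
Old median = 13
Insert x = 13
New median = 13
Changed? no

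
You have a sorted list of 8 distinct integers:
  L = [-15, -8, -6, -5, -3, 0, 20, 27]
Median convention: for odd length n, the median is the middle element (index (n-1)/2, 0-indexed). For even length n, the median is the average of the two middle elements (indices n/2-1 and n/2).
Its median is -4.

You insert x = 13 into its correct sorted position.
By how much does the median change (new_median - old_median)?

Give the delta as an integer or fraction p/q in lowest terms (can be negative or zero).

Answer: 1

Derivation:
Old median = -4
After inserting x = 13: new sorted = [-15, -8, -6, -5, -3, 0, 13, 20, 27]
New median = -3
Delta = -3 - -4 = 1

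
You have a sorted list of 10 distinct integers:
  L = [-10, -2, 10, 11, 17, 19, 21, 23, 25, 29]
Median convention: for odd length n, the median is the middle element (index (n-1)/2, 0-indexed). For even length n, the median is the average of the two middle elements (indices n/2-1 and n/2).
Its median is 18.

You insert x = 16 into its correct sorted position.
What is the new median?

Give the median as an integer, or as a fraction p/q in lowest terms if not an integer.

Answer: 17

Derivation:
Old list (sorted, length 10): [-10, -2, 10, 11, 17, 19, 21, 23, 25, 29]
Old median = 18
Insert x = 16
Old length even (10). Middle pair: indices 4,5 = 17,19.
New length odd (11). New median = single middle element.
x = 16: 4 elements are < x, 6 elements are > x.
New sorted list: [-10, -2, 10, 11, 16, 17, 19, 21, 23, 25, 29]
New median = 17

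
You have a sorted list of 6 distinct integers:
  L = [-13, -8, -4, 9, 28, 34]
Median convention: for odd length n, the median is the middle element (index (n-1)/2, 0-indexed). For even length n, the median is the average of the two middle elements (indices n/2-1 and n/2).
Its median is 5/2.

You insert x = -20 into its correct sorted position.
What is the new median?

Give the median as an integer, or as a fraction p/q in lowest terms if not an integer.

Answer: -4

Derivation:
Old list (sorted, length 6): [-13, -8, -4, 9, 28, 34]
Old median = 5/2
Insert x = -20
Old length even (6). Middle pair: indices 2,3 = -4,9.
New length odd (7). New median = single middle element.
x = -20: 0 elements are < x, 6 elements are > x.
New sorted list: [-20, -13, -8, -4, 9, 28, 34]
New median = -4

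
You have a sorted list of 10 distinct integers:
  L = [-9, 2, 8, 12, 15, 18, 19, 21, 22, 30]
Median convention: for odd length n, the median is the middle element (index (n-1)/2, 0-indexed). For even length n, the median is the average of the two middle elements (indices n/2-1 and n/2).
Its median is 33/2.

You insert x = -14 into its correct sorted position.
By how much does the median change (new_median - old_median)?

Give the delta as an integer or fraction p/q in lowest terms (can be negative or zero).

Answer: -3/2

Derivation:
Old median = 33/2
After inserting x = -14: new sorted = [-14, -9, 2, 8, 12, 15, 18, 19, 21, 22, 30]
New median = 15
Delta = 15 - 33/2 = -3/2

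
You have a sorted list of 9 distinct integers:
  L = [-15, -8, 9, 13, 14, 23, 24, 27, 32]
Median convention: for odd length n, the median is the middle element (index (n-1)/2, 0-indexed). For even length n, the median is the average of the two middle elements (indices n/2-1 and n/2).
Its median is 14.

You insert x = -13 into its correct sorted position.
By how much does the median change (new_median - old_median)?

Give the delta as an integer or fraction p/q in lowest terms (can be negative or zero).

Answer: -1/2

Derivation:
Old median = 14
After inserting x = -13: new sorted = [-15, -13, -8, 9, 13, 14, 23, 24, 27, 32]
New median = 27/2
Delta = 27/2 - 14 = -1/2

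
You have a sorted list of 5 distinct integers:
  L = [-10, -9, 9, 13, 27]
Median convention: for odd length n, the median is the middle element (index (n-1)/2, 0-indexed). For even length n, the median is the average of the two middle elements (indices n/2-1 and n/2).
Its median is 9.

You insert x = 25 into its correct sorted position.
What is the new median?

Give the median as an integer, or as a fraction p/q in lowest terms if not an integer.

Answer: 11

Derivation:
Old list (sorted, length 5): [-10, -9, 9, 13, 27]
Old median = 9
Insert x = 25
Old length odd (5). Middle was index 2 = 9.
New length even (6). New median = avg of two middle elements.
x = 25: 4 elements are < x, 1 elements are > x.
New sorted list: [-10, -9, 9, 13, 25, 27]
New median = 11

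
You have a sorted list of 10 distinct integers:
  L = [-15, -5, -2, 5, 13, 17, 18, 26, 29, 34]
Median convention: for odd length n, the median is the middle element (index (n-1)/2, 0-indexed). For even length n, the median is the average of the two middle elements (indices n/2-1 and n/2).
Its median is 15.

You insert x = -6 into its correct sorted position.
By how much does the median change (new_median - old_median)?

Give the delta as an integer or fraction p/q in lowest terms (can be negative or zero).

Answer: -2

Derivation:
Old median = 15
After inserting x = -6: new sorted = [-15, -6, -5, -2, 5, 13, 17, 18, 26, 29, 34]
New median = 13
Delta = 13 - 15 = -2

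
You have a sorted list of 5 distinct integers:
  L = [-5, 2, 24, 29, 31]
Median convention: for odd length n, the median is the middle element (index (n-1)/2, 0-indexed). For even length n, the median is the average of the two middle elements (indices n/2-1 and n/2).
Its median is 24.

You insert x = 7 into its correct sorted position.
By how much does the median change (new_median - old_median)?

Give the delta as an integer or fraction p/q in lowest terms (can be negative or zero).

Old median = 24
After inserting x = 7: new sorted = [-5, 2, 7, 24, 29, 31]
New median = 31/2
Delta = 31/2 - 24 = -17/2

Answer: -17/2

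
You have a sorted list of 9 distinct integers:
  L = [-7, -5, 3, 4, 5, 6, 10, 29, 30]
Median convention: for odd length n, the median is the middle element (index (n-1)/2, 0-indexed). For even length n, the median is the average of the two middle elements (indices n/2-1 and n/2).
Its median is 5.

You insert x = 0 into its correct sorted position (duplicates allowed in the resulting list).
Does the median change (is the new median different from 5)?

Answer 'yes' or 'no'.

Answer: yes

Derivation:
Old median = 5
Insert x = 0
New median = 9/2
Changed? yes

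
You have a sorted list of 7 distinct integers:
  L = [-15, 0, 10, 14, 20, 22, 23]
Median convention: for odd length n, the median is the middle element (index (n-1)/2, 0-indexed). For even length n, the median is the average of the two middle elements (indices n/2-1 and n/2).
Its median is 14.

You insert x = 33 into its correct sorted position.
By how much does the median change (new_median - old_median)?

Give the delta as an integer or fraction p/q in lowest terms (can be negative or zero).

Answer: 3

Derivation:
Old median = 14
After inserting x = 33: new sorted = [-15, 0, 10, 14, 20, 22, 23, 33]
New median = 17
Delta = 17 - 14 = 3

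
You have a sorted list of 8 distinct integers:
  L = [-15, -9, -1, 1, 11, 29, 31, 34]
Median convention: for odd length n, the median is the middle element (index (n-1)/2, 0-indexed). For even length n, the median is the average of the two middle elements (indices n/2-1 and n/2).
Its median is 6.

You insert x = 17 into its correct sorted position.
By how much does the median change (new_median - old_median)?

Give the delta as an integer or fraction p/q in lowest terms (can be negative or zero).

Old median = 6
After inserting x = 17: new sorted = [-15, -9, -1, 1, 11, 17, 29, 31, 34]
New median = 11
Delta = 11 - 6 = 5

Answer: 5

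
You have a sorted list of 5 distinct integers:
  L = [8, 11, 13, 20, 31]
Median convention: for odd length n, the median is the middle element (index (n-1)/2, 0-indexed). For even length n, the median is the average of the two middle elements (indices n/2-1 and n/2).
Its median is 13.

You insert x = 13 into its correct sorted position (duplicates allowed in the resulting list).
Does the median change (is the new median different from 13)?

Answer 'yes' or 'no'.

Old median = 13
Insert x = 13
New median = 13
Changed? no

Answer: no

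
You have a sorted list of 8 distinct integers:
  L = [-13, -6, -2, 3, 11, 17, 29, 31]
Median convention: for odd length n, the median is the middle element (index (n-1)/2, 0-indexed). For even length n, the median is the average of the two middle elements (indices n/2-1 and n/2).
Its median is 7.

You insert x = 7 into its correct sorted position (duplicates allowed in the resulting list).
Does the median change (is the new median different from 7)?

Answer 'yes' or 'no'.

Old median = 7
Insert x = 7
New median = 7
Changed? no

Answer: no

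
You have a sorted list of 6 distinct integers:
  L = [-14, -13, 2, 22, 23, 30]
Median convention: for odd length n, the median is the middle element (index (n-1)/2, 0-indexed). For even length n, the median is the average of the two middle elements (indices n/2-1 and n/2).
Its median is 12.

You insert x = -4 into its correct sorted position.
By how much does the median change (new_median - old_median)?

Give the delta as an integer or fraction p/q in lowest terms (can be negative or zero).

Answer: -10

Derivation:
Old median = 12
After inserting x = -4: new sorted = [-14, -13, -4, 2, 22, 23, 30]
New median = 2
Delta = 2 - 12 = -10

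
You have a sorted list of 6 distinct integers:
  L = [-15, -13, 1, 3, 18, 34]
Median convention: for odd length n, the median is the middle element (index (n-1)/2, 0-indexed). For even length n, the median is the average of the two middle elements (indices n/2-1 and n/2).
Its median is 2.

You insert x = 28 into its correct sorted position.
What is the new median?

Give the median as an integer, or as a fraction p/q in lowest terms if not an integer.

Answer: 3

Derivation:
Old list (sorted, length 6): [-15, -13, 1, 3, 18, 34]
Old median = 2
Insert x = 28
Old length even (6). Middle pair: indices 2,3 = 1,3.
New length odd (7). New median = single middle element.
x = 28: 5 elements are < x, 1 elements are > x.
New sorted list: [-15, -13, 1, 3, 18, 28, 34]
New median = 3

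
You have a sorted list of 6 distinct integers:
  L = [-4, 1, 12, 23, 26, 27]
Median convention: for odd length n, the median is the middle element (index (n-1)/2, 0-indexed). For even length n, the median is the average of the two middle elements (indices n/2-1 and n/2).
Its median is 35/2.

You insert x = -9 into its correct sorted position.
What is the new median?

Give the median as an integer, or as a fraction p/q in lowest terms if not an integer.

Old list (sorted, length 6): [-4, 1, 12, 23, 26, 27]
Old median = 35/2
Insert x = -9
Old length even (6). Middle pair: indices 2,3 = 12,23.
New length odd (7). New median = single middle element.
x = -9: 0 elements are < x, 6 elements are > x.
New sorted list: [-9, -4, 1, 12, 23, 26, 27]
New median = 12

Answer: 12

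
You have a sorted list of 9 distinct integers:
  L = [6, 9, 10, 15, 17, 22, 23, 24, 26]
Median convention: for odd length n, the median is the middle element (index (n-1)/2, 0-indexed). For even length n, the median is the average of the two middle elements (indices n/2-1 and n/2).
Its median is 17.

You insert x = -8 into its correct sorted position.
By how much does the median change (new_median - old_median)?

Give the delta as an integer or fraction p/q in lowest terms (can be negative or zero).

Answer: -1

Derivation:
Old median = 17
After inserting x = -8: new sorted = [-8, 6, 9, 10, 15, 17, 22, 23, 24, 26]
New median = 16
Delta = 16 - 17 = -1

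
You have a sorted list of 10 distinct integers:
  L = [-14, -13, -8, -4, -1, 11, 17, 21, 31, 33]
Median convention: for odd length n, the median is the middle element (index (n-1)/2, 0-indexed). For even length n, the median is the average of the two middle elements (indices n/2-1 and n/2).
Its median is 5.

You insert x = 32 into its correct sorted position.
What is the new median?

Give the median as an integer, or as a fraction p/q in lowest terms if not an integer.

Answer: 11

Derivation:
Old list (sorted, length 10): [-14, -13, -8, -4, -1, 11, 17, 21, 31, 33]
Old median = 5
Insert x = 32
Old length even (10). Middle pair: indices 4,5 = -1,11.
New length odd (11). New median = single middle element.
x = 32: 9 elements are < x, 1 elements are > x.
New sorted list: [-14, -13, -8, -4, -1, 11, 17, 21, 31, 32, 33]
New median = 11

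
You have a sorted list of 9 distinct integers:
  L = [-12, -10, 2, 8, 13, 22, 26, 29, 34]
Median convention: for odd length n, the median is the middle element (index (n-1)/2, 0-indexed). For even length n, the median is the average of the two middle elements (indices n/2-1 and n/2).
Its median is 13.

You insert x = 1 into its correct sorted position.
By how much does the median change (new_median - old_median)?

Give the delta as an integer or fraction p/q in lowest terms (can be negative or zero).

Old median = 13
After inserting x = 1: new sorted = [-12, -10, 1, 2, 8, 13, 22, 26, 29, 34]
New median = 21/2
Delta = 21/2 - 13 = -5/2

Answer: -5/2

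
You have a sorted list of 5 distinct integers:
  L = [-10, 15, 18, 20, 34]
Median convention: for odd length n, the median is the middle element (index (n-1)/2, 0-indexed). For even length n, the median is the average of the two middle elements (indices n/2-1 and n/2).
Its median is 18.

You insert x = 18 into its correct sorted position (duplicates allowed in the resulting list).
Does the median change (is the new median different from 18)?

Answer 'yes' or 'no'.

Answer: no

Derivation:
Old median = 18
Insert x = 18
New median = 18
Changed? no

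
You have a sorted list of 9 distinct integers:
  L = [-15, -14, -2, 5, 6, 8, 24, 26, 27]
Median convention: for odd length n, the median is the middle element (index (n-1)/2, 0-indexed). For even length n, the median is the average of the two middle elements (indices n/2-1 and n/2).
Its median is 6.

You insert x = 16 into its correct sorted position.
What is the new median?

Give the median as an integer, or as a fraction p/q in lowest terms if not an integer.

Answer: 7

Derivation:
Old list (sorted, length 9): [-15, -14, -2, 5, 6, 8, 24, 26, 27]
Old median = 6
Insert x = 16
Old length odd (9). Middle was index 4 = 6.
New length even (10). New median = avg of two middle elements.
x = 16: 6 elements are < x, 3 elements are > x.
New sorted list: [-15, -14, -2, 5, 6, 8, 16, 24, 26, 27]
New median = 7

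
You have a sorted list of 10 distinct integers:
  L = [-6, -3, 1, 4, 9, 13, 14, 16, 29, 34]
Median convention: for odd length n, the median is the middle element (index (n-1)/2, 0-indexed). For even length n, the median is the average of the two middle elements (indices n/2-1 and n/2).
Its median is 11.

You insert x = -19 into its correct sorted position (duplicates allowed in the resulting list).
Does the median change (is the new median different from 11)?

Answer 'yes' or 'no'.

Answer: yes

Derivation:
Old median = 11
Insert x = -19
New median = 9
Changed? yes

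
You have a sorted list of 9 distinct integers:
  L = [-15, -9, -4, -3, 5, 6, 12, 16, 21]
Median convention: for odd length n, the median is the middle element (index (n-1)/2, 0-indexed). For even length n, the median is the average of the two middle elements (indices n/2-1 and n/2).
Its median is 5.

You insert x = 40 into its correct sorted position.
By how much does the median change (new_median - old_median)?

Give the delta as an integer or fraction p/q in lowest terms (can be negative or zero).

Old median = 5
After inserting x = 40: new sorted = [-15, -9, -4, -3, 5, 6, 12, 16, 21, 40]
New median = 11/2
Delta = 11/2 - 5 = 1/2

Answer: 1/2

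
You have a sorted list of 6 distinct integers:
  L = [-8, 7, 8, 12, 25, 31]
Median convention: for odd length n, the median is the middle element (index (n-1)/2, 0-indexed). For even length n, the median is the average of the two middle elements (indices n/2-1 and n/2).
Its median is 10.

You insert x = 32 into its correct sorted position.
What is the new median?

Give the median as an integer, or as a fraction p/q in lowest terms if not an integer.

Old list (sorted, length 6): [-8, 7, 8, 12, 25, 31]
Old median = 10
Insert x = 32
Old length even (6). Middle pair: indices 2,3 = 8,12.
New length odd (7). New median = single middle element.
x = 32: 6 elements are < x, 0 elements are > x.
New sorted list: [-8, 7, 8, 12, 25, 31, 32]
New median = 12

Answer: 12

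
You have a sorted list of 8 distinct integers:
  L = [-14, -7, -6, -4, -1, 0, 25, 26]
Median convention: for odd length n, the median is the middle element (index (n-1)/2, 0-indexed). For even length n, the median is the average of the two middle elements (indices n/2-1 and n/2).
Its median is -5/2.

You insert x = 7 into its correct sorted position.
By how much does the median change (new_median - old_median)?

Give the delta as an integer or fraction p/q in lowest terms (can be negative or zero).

Answer: 3/2

Derivation:
Old median = -5/2
After inserting x = 7: new sorted = [-14, -7, -6, -4, -1, 0, 7, 25, 26]
New median = -1
Delta = -1 - -5/2 = 3/2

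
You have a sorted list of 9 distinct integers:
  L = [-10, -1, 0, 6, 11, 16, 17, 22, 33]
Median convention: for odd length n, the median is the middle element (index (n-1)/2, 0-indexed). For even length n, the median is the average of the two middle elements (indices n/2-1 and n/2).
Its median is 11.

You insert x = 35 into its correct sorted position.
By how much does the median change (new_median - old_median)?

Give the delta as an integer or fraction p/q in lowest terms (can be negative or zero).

Old median = 11
After inserting x = 35: new sorted = [-10, -1, 0, 6, 11, 16, 17, 22, 33, 35]
New median = 27/2
Delta = 27/2 - 11 = 5/2

Answer: 5/2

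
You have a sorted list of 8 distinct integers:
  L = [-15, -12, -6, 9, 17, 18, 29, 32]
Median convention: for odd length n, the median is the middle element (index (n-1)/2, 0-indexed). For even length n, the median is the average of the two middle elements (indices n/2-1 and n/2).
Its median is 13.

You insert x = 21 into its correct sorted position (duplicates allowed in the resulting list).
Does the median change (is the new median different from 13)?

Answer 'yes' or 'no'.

Old median = 13
Insert x = 21
New median = 17
Changed? yes

Answer: yes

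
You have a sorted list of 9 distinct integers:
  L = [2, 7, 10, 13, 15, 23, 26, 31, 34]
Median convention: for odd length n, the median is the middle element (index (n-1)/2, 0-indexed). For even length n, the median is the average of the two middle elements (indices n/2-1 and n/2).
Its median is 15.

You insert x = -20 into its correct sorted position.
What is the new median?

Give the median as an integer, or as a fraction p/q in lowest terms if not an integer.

Answer: 14

Derivation:
Old list (sorted, length 9): [2, 7, 10, 13, 15, 23, 26, 31, 34]
Old median = 15
Insert x = -20
Old length odd (9). Middle was index 4 = 15.
New length even (10). New median = avg of two middle elements.
x = -20: 0 elements are < x, 9 elements are > x.
New sorted list: [-20, 2, 7, 10, 13, 15, 23, 26, 31, 34]
New median = 14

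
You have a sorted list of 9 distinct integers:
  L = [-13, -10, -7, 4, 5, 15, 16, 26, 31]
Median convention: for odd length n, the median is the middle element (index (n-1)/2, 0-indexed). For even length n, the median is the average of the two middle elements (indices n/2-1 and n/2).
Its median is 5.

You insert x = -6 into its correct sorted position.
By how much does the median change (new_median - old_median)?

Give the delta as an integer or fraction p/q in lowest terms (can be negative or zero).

Answer: -1/2

Derivation:
Old median = 5
After inserting x = -6: new sorted = [-13, -10, -7, -6, 4, 5, 15, 16, 26, 31]
New median = 9/2
Delta = 9/2 - 5 = -1/2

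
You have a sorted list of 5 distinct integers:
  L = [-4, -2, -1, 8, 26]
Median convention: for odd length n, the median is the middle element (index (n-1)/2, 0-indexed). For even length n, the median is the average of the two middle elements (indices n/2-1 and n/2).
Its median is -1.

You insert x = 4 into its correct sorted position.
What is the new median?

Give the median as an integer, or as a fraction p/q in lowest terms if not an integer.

Old list (sorted, length 5): [-4, -2, -1, 8, 26]
Old median = -1
Insert x = 4
Old length odd (5). Middle was index 2 = -1.
New length even (6). New median = avg of two middle elements.
x = 4: 3 elements are < x, 2 elements are > x.
New sorted list: [-4, -2, -1, 4, 8, 26]
New median = 3/2

Answer: 3/2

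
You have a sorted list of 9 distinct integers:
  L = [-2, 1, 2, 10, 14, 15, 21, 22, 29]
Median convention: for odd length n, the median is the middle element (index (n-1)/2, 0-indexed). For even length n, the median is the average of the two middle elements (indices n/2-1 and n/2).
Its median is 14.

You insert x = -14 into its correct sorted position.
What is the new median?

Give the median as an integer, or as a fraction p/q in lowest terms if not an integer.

Old list (sorted, length 9): [-2, 1, 2, 10, 14, 15, 21, 22, 29]
Old median = 14
Insert x = -14
Old length odd (9). Middle was index 4 = 14.
New length even (10). New median = avg of two middle elements.
x = -14: 0 elements are < x, 9 elements are > x.
New sorted list: [-14, -2, 1, 2, 10, 14, 15, 21, 22, 29]
New median = 12

Answer: 12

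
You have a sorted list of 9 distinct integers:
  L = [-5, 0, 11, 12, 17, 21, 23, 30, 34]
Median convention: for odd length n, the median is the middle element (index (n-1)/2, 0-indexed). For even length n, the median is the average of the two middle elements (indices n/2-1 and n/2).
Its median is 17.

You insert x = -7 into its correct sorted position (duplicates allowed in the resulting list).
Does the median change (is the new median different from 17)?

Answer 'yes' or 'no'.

Answer: yes

Derivation:
Old median = 17
Insert x = -7
New median = 29/2
Changed? yes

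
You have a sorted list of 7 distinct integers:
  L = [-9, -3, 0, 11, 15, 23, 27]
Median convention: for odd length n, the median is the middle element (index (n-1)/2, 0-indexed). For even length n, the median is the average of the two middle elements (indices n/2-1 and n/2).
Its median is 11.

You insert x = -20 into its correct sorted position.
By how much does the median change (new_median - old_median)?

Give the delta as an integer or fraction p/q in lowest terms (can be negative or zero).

Answer: -11/2

Derivation:
Old median = 11
After inserting x = -20: new sorted = [-20, -9, -3, 0, 11, 15, 23, 27]
New median = 11/2
Delta = 11/2 - 11 = -11/2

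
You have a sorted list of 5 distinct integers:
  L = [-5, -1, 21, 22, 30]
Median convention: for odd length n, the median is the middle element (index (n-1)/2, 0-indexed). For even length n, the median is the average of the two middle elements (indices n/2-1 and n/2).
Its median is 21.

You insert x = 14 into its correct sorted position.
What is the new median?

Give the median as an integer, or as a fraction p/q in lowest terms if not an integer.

Answer: 35/2

Derivation:
Old list (sorted, length 5): [-5, -1, 21, 22, 30]
Old median = 21
Insert x = 14
Old length odd (5). Middle was index 2 = 21.
New length even (6). New median = avg of two middle elements.
x = 14: 2 elements are < x, 3 elements are > x.
New sorted list: [-5, -1, 14, 21, 22, 30]
New median = 35/2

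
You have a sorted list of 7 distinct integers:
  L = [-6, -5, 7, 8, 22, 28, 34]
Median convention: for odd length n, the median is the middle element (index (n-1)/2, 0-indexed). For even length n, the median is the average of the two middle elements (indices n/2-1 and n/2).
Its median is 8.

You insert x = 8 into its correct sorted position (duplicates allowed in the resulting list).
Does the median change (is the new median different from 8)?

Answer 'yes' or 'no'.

Old median = 8
Insert x = 8
New median = 8
Changed? no

Answer: no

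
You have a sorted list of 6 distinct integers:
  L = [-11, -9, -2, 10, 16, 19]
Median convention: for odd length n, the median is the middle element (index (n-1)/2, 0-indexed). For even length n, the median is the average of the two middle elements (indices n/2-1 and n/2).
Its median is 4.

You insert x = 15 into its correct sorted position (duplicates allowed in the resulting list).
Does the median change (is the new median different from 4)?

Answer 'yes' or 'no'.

Answer: yes

Derivation:
Old median = 4
Insert x = 15
New median = 10
Changed? yes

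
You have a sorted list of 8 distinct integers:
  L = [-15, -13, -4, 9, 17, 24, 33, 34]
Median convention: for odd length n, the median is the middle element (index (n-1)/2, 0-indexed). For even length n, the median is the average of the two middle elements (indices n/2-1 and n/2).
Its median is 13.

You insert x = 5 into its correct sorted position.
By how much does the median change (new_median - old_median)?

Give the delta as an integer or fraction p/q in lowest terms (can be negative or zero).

Old median = 13
After inserting x = 5: new sorted = [-15, -13, -4, 5, 9, 17, 24, 33, 34]
New median = 9
Delta = 9 - 13 = -4

Answer: -4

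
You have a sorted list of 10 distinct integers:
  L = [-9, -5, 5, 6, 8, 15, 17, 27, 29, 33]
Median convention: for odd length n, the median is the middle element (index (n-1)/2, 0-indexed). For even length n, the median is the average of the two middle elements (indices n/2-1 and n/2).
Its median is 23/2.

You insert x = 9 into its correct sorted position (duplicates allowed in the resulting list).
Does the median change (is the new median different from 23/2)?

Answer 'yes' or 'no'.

Answer: yes

Derivation:
Old median = 23/2
Insert x = 9
New median = 9
Changed? yes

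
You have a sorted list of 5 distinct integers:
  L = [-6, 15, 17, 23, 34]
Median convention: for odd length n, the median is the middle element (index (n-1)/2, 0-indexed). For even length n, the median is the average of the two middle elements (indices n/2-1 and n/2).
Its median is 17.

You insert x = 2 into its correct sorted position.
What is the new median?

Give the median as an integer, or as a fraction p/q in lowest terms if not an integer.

Old list (sorted, length 5): [-6, 15, 17, 23, 34]
Old median = 17
Insert x = 2
Old length odd (5). Middle was index 2 = 17.
New length even (6). New median = avg of two middle elements.
x = 2: 1 elements are < x, 4 elements are > x.
New sorted list: [-6, 2, 15, 17, 23, 34]
New median = 16

Answer: 16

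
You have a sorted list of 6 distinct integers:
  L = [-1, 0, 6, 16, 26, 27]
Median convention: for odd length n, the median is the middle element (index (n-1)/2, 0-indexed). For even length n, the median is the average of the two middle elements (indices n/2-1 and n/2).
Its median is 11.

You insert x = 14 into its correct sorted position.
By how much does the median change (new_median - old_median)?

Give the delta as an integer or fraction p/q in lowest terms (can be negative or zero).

Old median = 11
After inserting x = 14: new sorted = [-1, 0, 6, 14, 16, 26, 27]
New median = 14
Delta = 14 - 11 = 3

Answer: 3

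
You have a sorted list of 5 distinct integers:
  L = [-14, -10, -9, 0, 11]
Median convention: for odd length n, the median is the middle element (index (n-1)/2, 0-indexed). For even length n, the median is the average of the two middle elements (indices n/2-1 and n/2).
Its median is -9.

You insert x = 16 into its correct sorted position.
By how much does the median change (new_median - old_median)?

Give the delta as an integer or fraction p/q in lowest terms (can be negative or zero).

Answer: 9/2

Derivation:
Old median = -9
After inserting x = 16: new sorted = [-14, -10, -9, 0, 11, 16]
New median = -9/2
Delta = -9/2 - -9 = 9/2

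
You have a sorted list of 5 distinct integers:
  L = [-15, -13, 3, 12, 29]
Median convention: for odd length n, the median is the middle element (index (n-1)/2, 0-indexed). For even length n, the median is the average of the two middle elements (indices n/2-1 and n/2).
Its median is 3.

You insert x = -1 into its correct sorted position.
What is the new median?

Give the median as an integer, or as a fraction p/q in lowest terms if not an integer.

Answer: 1

Derivation:
Old list (sorted, length 5): [-15, -13, 3, 12, 29]
Old median = 3
Insert x = -1
Old length odd (5). Middle was index 2 = 3.
New length even (6). New median = avg of two middle elements.
x = -1: 2 elements are < x, 3 elements are > x.
New sorted list: [-15, -13, -1, 3, 12, 29]
New median = 1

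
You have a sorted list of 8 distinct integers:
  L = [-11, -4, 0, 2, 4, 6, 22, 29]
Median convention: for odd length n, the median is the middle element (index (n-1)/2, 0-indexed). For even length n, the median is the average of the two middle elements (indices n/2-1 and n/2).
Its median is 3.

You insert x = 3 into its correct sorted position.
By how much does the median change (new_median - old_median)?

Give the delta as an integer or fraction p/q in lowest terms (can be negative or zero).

Answer: 0

Derivation:
Old median = 3
After inserting x = 3: new sorted = [-11, -4, 0, 2, 3, 4, 6, 22, 29]
New median = 3
Delta = 3 - 3 = 0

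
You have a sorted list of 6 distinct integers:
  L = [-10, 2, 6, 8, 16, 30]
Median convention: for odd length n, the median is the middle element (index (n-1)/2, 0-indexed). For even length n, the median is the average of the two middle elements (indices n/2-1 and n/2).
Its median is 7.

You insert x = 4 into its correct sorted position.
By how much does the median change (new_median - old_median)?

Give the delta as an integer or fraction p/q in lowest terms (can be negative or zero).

Answer: -1

Derivation:
Old median = 7
After inserting x = 4: new sorted = [-10, 2, 4, 6, 8, 16, 30]
New median = 6
Delta = 6 - 7 = -1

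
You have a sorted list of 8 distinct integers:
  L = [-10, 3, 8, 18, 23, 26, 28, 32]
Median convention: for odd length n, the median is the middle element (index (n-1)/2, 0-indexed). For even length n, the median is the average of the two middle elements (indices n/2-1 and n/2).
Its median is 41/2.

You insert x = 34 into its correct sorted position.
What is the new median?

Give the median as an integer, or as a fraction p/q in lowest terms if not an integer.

Answer: 23

Derivation:
Old list (sorted, length 8): [-10, 3, 8, 18, 23, 26, 28, 32]
Old median = 41/2
Insert x = 34
Old length even (8). Middle pair: indices 3,4 = 18,23.
New length odd (9). New median = single middle element.
x = 34: 8 elements are < x, 0 elements are > x.
New sorted list: [-10, 3, 8, 18, 23, 26, 28, 32, 34]
New median = 23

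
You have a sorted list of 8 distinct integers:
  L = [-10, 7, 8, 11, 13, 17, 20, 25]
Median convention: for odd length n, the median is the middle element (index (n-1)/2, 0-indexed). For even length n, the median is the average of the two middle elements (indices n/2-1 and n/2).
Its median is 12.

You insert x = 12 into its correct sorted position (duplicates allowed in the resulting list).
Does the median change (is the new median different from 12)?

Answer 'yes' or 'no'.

Answer: no

Derivation:
Old median = 12
Insert x = 12
New median = 12
Changed? no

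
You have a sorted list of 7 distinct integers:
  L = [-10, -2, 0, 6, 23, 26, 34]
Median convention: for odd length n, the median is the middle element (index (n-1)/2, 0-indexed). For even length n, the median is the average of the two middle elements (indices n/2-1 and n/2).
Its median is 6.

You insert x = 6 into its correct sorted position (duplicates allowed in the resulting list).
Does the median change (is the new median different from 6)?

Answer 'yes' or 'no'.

Answer: no

Derivation:
Old median = 6
Insert x = 6
New median = 6
Changed? no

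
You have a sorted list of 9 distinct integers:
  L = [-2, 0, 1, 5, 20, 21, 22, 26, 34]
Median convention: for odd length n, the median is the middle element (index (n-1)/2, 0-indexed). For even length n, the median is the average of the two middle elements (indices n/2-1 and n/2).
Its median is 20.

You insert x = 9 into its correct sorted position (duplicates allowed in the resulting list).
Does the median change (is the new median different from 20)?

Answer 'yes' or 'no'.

Old median = 20
Insert x = 9
New median = 29/2
Changed? yes

Answer: yes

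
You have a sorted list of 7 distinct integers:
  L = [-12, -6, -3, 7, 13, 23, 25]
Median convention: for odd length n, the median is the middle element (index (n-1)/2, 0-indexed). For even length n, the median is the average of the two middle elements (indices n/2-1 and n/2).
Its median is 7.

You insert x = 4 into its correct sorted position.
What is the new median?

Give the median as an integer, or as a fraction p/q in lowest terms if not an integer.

Old list (sorted, length 7): [-12, -6, -3, 7, 13, 23, 25]
Old median = 7
Insert x = 4
Old length odd (7). Middle was index 3 = 7.
New length even (8). New median = avg of two middle elements.
x = 4: 3 elements are < x, 4 elements are > x.
New sorted list: [-12, -6, -3, 4, 7, 13, 23, 25]
New median = 11/2

Answer: 11/2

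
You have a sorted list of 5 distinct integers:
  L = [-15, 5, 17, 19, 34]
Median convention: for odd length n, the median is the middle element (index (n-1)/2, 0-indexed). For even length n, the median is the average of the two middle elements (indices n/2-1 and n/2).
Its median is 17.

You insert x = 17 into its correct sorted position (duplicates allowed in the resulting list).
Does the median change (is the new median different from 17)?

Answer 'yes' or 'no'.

Answer: no

Derivation:
Old median = 17
Insert x = 17
New median = 17
Changed? no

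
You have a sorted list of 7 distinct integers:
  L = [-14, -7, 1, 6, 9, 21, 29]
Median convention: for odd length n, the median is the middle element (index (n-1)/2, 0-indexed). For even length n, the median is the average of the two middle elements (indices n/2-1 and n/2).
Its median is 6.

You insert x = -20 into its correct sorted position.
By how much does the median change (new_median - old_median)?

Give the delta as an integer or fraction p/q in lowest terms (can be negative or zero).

Answer: -5/2

Derivation:
Old median = 6
After inserting x = -20: new sorted = [-20, -14, -7, 1, 6, 9, 21, 29]
New median = 7/2
Delta = 7/2 - 6 = -5/2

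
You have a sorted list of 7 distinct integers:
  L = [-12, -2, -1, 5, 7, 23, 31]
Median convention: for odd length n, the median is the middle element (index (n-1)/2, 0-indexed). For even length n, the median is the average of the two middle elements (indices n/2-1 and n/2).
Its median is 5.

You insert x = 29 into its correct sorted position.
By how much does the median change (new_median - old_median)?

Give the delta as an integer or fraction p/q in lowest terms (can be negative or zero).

Old median = 5
After inserting x = 29: new sorted = [-12, -2, -1, 5, 7, 23, 29, 31]
New median = 6
Delta = 6 - 5 = 1

Answer: 1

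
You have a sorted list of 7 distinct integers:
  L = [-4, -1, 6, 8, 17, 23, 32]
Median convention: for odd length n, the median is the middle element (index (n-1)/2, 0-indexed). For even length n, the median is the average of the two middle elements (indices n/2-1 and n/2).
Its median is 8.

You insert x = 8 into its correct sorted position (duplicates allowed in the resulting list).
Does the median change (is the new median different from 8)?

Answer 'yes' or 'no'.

Old median = 8
Insert x = 8
New median = 8
Changed? no

Answer: no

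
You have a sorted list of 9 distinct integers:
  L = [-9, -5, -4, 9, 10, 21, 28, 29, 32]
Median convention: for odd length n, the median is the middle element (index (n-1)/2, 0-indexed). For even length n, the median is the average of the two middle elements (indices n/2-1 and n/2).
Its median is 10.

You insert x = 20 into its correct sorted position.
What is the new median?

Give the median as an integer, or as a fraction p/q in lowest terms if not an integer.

Answer: 15

Derivation:
Old list (sorted, length 9): [-9, -5, -4, 9, 10, 21, 28, 29, 32]
Old median = 10
Insert x = 20
Old length odd (9). Middle was index 4 = 10.
New length even (10). New median = avg of two middle elements.
x = 20: 5 elements are < x, 4 elements are > x.
New sorted list: [-9, -5, -4, 9, 10, 20, 21, 28, 29, 32]
New median = 15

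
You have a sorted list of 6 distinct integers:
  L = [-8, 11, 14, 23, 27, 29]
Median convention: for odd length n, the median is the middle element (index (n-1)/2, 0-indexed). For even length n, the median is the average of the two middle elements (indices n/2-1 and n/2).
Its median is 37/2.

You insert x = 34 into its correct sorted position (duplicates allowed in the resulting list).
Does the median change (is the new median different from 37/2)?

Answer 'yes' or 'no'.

Answer: yes

Derivation:
Old median = 37/2
Insert x = 34
New median = 23
Changed? yes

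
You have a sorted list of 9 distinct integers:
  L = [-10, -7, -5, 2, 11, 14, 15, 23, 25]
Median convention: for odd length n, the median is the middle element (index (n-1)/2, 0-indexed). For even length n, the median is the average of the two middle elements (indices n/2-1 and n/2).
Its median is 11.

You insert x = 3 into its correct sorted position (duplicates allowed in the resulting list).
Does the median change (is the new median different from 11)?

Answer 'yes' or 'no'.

Answer: yes

Derivation:
Old median = 11
Insert x = 3
New median = 7
Changed? yes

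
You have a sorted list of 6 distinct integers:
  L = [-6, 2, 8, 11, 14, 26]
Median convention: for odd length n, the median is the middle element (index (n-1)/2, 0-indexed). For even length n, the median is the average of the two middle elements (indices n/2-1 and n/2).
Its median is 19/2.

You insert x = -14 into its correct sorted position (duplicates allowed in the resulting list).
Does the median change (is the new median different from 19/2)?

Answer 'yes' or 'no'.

Old median = 19/2
Insert x = -14
New median = 8
Changed? yes

Answer: yes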